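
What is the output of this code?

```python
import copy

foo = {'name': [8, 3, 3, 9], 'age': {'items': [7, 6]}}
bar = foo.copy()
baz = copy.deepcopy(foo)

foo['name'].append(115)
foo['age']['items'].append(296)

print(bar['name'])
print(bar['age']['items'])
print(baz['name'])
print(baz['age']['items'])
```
[8, 3, 3, 9, 115]
[7, 6, 296]
[8, 3, 3, 9]
[7, 6]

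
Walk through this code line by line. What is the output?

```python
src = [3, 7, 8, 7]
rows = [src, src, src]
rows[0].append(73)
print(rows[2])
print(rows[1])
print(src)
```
[3, 7, 8, 7, 73]
[3, 7, 8, 7, 73]
[3, 7, 8, 7, 73]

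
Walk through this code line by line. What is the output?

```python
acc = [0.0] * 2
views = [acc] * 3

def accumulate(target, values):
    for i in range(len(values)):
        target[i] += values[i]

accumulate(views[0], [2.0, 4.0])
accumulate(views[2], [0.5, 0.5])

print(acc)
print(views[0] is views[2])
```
[2.5, 4.5]
True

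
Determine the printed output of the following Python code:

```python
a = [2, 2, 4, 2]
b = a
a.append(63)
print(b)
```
[2, 2, 4, 2, 63]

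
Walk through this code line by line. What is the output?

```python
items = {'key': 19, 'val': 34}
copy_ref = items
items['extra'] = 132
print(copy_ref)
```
{'key': 19, 'val': 34, 'extra': 132}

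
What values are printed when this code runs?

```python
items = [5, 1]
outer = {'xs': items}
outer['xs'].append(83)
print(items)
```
[5, 1, 83]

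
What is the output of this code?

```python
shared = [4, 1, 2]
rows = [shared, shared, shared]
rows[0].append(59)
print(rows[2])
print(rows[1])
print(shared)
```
[4, 1, 2, 59]
[4, 1, 2, 59]
[4, 1, 2, 59]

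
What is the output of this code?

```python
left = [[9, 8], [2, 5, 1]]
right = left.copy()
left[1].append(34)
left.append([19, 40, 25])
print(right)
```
[[9, 8], [2, 5, 1, 34]]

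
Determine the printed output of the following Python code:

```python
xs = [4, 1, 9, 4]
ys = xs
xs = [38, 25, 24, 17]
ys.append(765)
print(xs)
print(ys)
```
[38, 25, 24, 17]
[4, 1, 9, 4, 765]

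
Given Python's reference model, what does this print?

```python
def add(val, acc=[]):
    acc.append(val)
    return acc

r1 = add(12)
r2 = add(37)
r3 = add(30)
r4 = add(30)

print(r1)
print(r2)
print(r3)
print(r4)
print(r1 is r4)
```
[12, 37, 30, 30]
[12, 37, 30, 30]
[12, 37, 30, 30]
[12, 37, 30, 30]
True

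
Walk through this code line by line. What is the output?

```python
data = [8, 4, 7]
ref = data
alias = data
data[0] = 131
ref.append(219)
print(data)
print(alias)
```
[131, 4, 7, 219]
[131, 4, 7, 219]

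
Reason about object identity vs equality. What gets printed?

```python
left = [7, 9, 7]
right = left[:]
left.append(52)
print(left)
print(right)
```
[7, 9, 7, 52]
[7, 9, 7]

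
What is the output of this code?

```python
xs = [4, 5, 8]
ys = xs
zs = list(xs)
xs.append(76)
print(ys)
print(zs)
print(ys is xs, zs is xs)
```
[4, 5, 8, 76]
[4, 5, 8]
True False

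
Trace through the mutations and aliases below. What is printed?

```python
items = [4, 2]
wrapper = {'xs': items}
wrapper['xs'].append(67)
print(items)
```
[4, 2, 67]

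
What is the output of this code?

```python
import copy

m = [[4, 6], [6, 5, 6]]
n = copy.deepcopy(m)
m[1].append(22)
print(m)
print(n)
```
[[4, 6], [6, 5, 6, 22]]
[[4, 6], [6, 5, 6]]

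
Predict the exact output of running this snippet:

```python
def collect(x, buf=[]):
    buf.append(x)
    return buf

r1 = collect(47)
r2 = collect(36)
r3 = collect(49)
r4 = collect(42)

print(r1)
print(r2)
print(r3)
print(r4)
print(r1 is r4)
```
[47, 36, 49, 42]
[47, 36, 49, 42]
[47, 36, 49, 42]
[47, 36, 49, 42]
True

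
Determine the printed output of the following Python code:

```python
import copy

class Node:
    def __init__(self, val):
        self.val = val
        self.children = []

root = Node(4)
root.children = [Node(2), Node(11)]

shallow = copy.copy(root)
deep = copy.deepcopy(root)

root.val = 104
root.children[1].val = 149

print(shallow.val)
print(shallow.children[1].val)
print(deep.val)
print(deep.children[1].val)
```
4
149
4
11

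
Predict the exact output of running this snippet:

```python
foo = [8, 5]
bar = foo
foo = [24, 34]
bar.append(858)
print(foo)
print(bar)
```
[24, 34]
[8, 5, 858]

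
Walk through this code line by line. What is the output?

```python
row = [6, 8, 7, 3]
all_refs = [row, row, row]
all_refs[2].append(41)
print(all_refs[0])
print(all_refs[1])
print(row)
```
[6, 8, 7, 3, 41]
[6, 8, 7, 3, 41]
[6, 8, 7, 3, 41]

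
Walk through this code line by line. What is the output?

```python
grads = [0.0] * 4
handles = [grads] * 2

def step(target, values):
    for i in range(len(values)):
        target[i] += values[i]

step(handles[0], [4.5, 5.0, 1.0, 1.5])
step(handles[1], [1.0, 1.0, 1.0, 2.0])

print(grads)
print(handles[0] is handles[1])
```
[5.5, 6.0, 2.0, 3.5]
True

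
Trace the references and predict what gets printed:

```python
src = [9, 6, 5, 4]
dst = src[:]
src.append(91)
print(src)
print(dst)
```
[9, 6, 5, 4, 91]
[9, 6, 5, 4]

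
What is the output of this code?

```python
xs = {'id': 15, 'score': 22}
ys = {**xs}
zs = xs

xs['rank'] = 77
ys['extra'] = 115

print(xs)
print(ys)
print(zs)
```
{'id': 15, 'score': 22, 'rank': 77}
{'id': 15, 'score': 22, 'extra': 115}
{'id': 15, 'score': 22, 'rank': 77}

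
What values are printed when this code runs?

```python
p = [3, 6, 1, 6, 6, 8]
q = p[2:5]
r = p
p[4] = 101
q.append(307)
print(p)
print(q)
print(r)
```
[3, 6, 1, 6, 101, 8]
[1, 6, 6, 307]
[3, 6, 1, 6, 101, 8]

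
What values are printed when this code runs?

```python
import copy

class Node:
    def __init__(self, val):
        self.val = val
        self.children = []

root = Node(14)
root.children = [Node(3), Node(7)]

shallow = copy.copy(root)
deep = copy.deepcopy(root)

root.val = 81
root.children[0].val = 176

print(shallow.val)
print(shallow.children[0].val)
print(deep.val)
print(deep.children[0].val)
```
14
176
14
3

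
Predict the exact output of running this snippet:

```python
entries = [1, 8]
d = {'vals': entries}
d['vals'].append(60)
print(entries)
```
[1, 8, 60]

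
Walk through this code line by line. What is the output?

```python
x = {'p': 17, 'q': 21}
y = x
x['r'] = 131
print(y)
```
{'p': 17, 'q': 21, 'r': 131}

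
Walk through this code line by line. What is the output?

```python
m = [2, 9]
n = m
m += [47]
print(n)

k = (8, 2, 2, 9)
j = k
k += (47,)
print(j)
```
[2, 9, 47]
(8, 2, 2, 9)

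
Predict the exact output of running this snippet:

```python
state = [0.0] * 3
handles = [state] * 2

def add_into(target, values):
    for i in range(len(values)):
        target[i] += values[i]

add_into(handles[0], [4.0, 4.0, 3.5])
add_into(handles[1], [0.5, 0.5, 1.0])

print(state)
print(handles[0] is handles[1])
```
[4.5, 4.5, 4.5]
True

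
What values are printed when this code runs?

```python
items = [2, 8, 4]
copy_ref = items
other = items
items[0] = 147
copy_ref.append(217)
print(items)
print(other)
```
[147, 8, 4, 217]
[147, 8, 4, 217]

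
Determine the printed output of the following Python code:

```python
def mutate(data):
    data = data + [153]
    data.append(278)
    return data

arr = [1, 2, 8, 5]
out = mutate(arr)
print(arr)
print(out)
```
[1, 2, 8, 5]
[1, 2, 8, 5, 153, 278]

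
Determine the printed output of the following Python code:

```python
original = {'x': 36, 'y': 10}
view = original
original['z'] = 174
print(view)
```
{'x': 36, 'y': 10, 'z': 174}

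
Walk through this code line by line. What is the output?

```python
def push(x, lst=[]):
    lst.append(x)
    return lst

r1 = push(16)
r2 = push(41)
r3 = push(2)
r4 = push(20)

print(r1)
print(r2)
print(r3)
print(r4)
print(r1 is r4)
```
[16, 41, 2, 20]
[16, 41, 2, 20]
[16, 41, 2, 20]
[16, 41, 2, 20]
True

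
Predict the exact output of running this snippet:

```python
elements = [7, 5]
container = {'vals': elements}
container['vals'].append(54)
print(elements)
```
[7, 5, 54]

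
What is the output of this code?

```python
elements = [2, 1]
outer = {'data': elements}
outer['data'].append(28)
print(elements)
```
[2, 1, 28]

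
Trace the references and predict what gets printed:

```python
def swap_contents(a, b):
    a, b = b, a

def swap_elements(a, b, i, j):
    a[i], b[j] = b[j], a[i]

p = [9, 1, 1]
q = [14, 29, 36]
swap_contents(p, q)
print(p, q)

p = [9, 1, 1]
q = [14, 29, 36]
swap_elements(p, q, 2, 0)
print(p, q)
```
[9, 1, 1] [14, 29, 36]
[9, 1, 14] [1, 29, 36]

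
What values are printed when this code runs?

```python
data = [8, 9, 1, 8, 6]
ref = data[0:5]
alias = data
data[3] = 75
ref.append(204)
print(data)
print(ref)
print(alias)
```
[8, 9, 1, 75, 6]
[8, 9, 1, 8, 6, 204]
[8, 9, 1, 75, 6]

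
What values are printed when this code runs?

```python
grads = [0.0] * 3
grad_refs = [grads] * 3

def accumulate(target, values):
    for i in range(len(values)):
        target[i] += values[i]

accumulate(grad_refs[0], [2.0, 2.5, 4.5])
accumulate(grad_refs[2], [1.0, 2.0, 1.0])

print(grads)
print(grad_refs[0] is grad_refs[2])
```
[3.0, 4.5, 5.5]
True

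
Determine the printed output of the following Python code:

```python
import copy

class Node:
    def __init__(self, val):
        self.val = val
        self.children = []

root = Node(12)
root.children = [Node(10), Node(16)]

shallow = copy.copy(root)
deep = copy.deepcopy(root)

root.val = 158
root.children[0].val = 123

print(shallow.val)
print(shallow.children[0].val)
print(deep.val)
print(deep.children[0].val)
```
12
123
12
10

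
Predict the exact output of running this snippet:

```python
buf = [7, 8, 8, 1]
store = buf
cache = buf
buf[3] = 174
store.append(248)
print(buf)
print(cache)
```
[7, 8, 8, 174, 248]
[7, 8, 8, 174, 248]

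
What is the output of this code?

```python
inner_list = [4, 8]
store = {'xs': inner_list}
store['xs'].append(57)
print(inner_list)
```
[4, 8, 57]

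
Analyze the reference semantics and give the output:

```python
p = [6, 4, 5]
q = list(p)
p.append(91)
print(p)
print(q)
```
[6, 4, 5, 91]
[6, 4, 5]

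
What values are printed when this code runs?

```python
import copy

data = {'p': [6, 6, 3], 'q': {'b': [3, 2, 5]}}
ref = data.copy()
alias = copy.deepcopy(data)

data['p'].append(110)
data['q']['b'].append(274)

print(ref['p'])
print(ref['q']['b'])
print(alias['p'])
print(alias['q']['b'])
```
[6, 6, 3, 110]
[3, 2, 5, 274]
[6, 6, 3]
[3, 2, 5]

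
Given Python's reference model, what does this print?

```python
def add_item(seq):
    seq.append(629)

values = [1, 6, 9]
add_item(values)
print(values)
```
[1, 6, 9, 629]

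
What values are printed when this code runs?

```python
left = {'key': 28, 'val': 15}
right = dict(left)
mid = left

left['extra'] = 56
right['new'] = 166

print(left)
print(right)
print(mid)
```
{'key': 28, 'val': 15, 'extra': 56}
{'key': 28, 'val': 15, 'new': 166}
{'key': 28, 'val': 15, 'extra': 56}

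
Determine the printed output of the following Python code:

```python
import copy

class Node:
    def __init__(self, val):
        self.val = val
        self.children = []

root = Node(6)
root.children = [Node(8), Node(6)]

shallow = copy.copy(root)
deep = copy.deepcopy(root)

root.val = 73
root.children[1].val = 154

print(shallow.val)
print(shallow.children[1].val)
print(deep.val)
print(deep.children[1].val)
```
6
154
6
6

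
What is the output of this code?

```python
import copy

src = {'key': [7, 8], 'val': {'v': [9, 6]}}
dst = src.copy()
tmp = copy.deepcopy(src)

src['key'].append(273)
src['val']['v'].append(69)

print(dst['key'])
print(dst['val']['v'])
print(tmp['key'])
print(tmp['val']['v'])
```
[7, 8, 273]
[9, 6, 69]
[7, 8]
[9, 6]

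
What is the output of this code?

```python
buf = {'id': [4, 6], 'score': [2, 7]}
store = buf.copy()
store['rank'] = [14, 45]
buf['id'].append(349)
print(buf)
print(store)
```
{'id': [4, 6, 349], 'score': [2, 7]}
{'id': [4, 6, 349], 'score': [2, 7], 'rank': [14, 45]}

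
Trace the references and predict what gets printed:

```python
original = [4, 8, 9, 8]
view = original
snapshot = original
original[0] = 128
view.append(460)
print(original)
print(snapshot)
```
[128, 8, 9, 8, 460]
[128, 8, 9, 8, 460]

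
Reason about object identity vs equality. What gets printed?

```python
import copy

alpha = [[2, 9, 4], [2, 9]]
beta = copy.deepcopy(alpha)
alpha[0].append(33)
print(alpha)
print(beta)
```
[[2, 9, 4, 33], [2, 9]]
[[2, 9, 4], [2, 9]]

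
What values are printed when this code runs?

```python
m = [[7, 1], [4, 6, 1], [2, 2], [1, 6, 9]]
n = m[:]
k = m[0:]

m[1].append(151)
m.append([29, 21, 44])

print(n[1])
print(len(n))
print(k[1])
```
[4, 6, 1, 151]
4
[4, 6, 1, 151]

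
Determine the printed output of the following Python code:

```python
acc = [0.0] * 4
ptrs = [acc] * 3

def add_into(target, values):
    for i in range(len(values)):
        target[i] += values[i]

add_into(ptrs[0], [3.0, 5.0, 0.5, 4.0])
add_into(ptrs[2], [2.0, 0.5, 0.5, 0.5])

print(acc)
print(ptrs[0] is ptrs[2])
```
[5.0, 5.5, 1.0, 4.5]
True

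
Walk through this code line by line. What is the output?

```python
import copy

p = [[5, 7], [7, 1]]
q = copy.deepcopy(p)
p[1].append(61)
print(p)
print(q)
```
[[5, 7], [7, 1, 61]]
[[5, 7], [7, 1]]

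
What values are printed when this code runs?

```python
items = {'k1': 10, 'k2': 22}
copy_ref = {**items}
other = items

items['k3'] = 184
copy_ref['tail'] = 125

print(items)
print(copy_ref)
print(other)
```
{'k1': 10, 'k2': 22, 'k3': 184}
{'k1': 10, 'k2': 22, 'tail': 125}
{'k1': 10, 'k2': 22, 'k3': 184}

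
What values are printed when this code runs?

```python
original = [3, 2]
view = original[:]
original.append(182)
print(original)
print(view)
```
[3, 2, 182]
[3, 2]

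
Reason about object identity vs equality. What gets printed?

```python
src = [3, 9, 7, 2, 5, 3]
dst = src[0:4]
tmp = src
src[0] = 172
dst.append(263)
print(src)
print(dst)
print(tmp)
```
[172, 9, 7, 2, 5, 3]
[3, 9, 7, 2, 263]
[172, 9, 7, 2, 5, 3]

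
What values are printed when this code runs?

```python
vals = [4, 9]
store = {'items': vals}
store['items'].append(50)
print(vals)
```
[4, 9, 50]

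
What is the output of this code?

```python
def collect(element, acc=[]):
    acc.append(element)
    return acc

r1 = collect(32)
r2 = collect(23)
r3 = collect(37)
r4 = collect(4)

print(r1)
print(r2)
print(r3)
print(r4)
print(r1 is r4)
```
[32, 23, 37, 4]
[32, 23, 37, 4]
[32, 23, 37, 4]
[32, 23, 37, 4]
True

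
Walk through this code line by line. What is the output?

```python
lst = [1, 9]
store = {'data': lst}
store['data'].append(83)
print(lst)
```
[1, 9, 83]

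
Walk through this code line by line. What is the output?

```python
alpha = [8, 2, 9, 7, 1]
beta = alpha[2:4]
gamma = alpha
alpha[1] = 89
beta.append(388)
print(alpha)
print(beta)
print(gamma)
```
[8, 89, 9, 7, 1]
[9, 7, 388]
[8, 89, 9, 7, 1]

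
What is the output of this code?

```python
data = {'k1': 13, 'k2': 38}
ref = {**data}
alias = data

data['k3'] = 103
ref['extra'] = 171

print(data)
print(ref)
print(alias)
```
{'k1': 13, 'k2': 38, 'k3': 103}
{'k1': 13, 'k2': 38, 'extra': 171}
{'k1': 13, 'k2': 38, 'k3': 103}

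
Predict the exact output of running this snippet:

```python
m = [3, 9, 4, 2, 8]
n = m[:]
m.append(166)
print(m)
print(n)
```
[3, 9, 4, 2, 8, 166]
[3, 9, 4, 2, 8]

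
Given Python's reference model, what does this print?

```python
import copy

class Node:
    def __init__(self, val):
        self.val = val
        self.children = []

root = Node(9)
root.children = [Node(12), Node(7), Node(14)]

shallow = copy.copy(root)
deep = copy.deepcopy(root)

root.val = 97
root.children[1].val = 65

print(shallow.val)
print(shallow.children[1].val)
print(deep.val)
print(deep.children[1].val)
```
9
65
9
7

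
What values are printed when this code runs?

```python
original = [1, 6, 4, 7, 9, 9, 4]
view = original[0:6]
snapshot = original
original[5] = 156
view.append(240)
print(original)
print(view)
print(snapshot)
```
[1, 6, 4, 7, 9, 156, 4]
[1, 6, 4, 7, 9, 9, 240]
[1, 6, 4, 7, 9, 156, 4]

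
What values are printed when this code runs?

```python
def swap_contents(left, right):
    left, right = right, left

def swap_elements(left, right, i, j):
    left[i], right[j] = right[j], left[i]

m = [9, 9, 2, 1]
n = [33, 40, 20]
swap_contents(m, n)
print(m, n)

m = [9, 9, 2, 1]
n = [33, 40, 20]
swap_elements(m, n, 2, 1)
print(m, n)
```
[9, 9, 2, 1] [33, 40, 20]
[9, 9, 40, 1] [33, 2, 20]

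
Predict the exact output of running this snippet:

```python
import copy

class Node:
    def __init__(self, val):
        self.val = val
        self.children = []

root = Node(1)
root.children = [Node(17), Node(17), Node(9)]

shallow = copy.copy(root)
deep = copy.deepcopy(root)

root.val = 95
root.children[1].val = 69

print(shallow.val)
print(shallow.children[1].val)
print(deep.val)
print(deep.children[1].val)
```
1
69
1
17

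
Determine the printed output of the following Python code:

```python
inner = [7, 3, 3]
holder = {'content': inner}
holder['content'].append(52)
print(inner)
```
[7, 3, 3, 52]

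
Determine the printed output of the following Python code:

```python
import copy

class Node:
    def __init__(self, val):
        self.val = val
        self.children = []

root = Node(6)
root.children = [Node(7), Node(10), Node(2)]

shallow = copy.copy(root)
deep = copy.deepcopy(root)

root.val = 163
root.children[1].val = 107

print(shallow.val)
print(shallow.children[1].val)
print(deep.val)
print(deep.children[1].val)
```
6
107
6
10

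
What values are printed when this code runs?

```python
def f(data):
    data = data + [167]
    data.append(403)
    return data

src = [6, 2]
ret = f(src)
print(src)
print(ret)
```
[6, 2]
[6, 2, 167, 403]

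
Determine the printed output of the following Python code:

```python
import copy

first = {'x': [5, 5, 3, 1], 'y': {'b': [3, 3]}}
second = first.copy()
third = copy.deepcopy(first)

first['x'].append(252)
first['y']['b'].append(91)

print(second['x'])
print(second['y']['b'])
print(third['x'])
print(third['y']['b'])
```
[5, 5, 3, 1, 252]
[3, 3, 91]
[5, 5, 3, 1]
[3, 3]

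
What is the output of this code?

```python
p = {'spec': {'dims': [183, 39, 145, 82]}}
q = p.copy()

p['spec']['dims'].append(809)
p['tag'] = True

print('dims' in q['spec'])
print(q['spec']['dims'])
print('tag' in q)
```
True
[183, 39, 145, 82, 809]
False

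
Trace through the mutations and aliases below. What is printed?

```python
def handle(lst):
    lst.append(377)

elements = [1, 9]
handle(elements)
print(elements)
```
[1, 9, 377]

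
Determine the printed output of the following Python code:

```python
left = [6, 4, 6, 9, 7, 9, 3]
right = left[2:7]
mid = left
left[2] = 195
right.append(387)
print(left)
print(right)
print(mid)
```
[6, 4, 195, 9, 7, 9, 3]
[6, 9, 7, 9, 3, 387]
[6, 4, 195, 9, 7, 9, 3]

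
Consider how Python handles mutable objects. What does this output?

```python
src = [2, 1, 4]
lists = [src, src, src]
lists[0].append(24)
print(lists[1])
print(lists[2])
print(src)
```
[2, 1, 4, 24]
[2, 1, 4, 24]
[2, 1, 4, 24]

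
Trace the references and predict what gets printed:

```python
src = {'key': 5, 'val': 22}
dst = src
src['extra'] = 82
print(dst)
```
{'key': 5, 'val': 22, 'extra': 82}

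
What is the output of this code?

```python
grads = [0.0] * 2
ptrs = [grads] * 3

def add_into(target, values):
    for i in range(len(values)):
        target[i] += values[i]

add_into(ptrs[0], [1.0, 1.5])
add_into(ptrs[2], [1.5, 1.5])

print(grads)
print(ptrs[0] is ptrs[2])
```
[2.5, 3.0]
True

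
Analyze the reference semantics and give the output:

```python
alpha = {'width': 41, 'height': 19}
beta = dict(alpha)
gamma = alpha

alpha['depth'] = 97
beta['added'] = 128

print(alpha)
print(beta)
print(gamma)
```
{'width': 41, 'height': 19, 'depth': 97}
{'width': 41, 'height': 19, 'added': 128}
{'width': 41, 'height': 19, 'depth': 97}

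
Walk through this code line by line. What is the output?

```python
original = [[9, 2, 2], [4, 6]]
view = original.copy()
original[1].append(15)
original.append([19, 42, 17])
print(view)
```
[[9, 2, 2], [4, 6, 15]]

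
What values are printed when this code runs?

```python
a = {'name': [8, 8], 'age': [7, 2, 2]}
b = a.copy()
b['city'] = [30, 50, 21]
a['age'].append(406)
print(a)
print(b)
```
{'name': [8, 8], 'age': [7, 2, 2, 406]}
{'name': [8, 8], 'age': [7, 2, 2, 406], 'city': [30, 50, 21]}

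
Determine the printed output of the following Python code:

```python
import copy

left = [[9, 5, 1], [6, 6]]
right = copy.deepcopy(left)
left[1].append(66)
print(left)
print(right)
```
[[9, 5, 1], [6, 6, 66]]
[[9, 5, 1], [6, 6]]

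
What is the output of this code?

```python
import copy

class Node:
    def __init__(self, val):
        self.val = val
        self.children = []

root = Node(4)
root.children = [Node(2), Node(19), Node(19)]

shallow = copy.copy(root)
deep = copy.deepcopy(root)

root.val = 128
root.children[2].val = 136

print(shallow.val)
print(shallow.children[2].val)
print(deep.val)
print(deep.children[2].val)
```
4
136
4
19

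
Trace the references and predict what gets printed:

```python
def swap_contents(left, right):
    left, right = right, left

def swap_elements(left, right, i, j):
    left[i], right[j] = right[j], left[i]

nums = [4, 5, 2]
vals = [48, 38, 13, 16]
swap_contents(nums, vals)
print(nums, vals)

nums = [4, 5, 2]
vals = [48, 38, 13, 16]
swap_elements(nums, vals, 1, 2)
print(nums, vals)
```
[4, 5, 2] [48, 38, 13, 16]
[4, 13, 2] [48, 38, 5, 16]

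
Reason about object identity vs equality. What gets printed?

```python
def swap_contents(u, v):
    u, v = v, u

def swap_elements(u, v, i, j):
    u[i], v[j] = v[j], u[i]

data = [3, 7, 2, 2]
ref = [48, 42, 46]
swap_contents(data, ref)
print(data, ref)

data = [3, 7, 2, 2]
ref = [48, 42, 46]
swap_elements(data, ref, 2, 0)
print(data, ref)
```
[3, 7, 2, 2] [48, 42, 46]
[3, 7, 48, 2] [2, 42, 46]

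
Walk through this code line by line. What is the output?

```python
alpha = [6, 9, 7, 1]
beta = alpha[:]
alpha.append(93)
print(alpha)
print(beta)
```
[6, 9, 7, 1, 93]
[6, 9, 7, 1]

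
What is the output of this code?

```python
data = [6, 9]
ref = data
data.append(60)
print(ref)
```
[6, 9, 60]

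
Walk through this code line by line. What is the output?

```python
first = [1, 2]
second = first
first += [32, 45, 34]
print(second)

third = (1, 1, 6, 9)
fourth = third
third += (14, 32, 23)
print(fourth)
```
[1, 2, 32, 45, 34]
(1, 1, 6, 9)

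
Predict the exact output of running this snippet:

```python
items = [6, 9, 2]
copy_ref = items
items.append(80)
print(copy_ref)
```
[6, 9, 2, 80]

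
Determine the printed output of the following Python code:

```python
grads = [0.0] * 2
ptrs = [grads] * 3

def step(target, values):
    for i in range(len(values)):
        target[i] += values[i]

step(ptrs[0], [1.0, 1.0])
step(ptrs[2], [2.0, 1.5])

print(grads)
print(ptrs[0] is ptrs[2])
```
[3.0, 2.5]
True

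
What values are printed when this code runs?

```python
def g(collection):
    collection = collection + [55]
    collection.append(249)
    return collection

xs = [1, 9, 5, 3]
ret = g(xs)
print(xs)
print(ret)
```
[1, 9, 5, 3]
[1, 9, 5, 3, 55, 249]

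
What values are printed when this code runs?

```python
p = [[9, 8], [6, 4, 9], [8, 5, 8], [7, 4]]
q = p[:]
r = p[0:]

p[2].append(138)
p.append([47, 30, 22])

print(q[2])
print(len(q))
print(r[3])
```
[8, 5, 8, 138]
4
[7, 4]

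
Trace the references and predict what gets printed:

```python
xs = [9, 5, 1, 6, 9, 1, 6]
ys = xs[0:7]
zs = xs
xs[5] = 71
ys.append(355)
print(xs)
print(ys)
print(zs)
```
[9, 5, 1, 6, 9, 71, 6]
[9, 5, 1, 6, 9, 1, 6, 355]
[9, 5, 1, 6, 9, 71, 6]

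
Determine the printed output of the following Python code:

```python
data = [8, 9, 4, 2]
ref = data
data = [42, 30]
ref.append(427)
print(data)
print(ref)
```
[42, 30]
[8, 9, 4, 2, 427]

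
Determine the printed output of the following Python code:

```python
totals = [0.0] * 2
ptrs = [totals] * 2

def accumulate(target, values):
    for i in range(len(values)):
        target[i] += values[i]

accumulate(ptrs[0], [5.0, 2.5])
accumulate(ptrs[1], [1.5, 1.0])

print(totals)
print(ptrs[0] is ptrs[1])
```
[6.5, 3.5]
True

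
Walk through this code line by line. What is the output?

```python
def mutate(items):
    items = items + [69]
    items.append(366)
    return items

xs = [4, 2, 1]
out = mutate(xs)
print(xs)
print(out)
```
[4, 2, 1]
[4, 2, 1, 69, 366]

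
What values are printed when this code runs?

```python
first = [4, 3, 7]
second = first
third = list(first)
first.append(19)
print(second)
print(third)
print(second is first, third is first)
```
[4, 3, 7, 19]
[4, 3, 7]
True False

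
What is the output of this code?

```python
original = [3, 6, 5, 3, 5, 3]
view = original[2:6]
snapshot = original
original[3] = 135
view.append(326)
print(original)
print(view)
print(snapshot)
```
[3, 6, 5, 135, 5, 3]
[5, 3, 5, 3, 326]
[3, 6, 5, 135, 5, 3]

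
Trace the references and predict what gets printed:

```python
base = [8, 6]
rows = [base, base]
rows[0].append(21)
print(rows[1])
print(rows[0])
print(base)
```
[8, 6, 21]
[8, 6, 21]
[8, 6, 21]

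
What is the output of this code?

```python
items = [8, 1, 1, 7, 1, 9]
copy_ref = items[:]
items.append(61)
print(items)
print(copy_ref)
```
[8, 1, 1, 7, 1, 9, 61]
[8, 1, 1, 7, 1, 9]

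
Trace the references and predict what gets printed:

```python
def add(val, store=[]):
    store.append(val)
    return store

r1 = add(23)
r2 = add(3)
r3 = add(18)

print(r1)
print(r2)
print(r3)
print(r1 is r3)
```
[23, 3, 18]
[23, 3, 18]
[23, 3, 18]
True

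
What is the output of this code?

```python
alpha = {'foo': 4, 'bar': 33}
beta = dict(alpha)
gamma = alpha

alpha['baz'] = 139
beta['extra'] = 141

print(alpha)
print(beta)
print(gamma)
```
{'foo': 4, 'bar': 33, 'baz': 139}
{'foo': 4, 'bar': 33, 'extra': 141}
{'foo': 4, 'bar': 33, 'baz': 139}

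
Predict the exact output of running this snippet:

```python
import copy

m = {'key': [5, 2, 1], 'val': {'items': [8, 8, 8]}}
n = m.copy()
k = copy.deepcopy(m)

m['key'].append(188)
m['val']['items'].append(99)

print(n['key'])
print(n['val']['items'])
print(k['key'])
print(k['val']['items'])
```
[5, 2, 1, 188]
[8, 8, 8, 99]
[5, 2, 1]
[8, 8, 8]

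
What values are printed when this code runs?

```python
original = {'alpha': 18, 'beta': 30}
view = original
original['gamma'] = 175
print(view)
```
{'alpha': 18, 'beta': 30, 'gamma': 175}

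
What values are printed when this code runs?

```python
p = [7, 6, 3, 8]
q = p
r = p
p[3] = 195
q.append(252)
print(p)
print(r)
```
[7, 6, 3, 195, 252]
[7, 6, 3, 195, 252]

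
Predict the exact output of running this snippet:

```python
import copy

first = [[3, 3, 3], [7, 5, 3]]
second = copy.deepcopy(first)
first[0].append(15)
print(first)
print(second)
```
[[3, 3, 3, 15], [7, 5, 3]]
[[3, 3, 3], [7, 5, 3]]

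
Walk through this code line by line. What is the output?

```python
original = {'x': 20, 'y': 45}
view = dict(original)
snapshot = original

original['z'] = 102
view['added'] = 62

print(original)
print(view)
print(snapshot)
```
{'x': 20, 'y': 45, 'z': 102}
{'x': 20, 'y': 45, 'added': 62}
{'x': 20, 'y': 45, 'z': 102}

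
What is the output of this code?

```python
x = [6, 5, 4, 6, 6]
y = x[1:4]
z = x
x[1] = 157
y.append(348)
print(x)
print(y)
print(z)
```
[6, 157, 4, 6, 6]
[5, 4, 6, 348]
[6, 157, 4, 6, 6]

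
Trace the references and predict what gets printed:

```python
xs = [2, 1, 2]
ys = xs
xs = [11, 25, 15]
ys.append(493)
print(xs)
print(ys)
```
[11, 25, 15]
[2, 1, 2, 493]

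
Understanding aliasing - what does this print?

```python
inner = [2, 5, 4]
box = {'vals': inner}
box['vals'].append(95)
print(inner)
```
[2, 5, 4, 95]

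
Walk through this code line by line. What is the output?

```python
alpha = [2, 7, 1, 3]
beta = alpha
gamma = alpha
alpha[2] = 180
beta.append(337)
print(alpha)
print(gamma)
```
[2, 7, 180, 3, 337]
[2, 7, 180, 3, 337]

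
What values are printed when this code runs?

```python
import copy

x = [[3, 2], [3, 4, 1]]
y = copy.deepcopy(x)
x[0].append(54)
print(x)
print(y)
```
[[3, 2, 54], [3, 4, 1]]
[[3, 2], [3, 4, 1]]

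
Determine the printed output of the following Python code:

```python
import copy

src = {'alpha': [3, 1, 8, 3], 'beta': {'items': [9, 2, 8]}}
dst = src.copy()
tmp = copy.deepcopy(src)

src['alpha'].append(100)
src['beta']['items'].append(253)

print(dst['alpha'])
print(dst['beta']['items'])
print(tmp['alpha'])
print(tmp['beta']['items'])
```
[3, 1, 8, 3, 100]
[9, 2, 8, 253]
[3, 1, 8, 3]
[9, 2, 8]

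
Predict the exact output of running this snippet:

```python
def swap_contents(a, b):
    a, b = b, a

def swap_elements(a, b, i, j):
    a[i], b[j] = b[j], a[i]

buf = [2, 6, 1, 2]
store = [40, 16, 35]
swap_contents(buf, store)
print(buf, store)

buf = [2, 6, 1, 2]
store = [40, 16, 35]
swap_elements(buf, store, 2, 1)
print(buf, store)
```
[2, 6, 1, 2] [40, 16, 35]
[2, 6, 16, 2] [40, 1, 35]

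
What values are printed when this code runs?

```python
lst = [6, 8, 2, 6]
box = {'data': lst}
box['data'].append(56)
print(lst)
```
[6, 8, 2, 6, 56]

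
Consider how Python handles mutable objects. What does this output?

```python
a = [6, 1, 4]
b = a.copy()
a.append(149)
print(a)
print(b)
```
[6, 1, 4, 149]
[6, 1, 4]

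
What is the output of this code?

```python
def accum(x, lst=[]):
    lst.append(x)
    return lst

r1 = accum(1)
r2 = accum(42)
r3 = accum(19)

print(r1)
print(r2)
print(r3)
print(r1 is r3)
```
[1, 42, 19]
[1, 42, 19]
[1, 42, 19]
True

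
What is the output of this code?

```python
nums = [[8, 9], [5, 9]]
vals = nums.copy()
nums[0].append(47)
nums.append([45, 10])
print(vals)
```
[[8, 9, 47], [5, 9]]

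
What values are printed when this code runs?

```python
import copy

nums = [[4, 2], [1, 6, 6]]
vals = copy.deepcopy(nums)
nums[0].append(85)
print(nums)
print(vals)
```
[[4, 2, 85], [1, 6, 6]]
[[4, 2], [1, 6, 6]]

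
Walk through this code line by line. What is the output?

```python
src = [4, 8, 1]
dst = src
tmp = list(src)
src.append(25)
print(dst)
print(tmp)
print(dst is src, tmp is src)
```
[4, 8, 1, 25]
[4, 8, 1]
True False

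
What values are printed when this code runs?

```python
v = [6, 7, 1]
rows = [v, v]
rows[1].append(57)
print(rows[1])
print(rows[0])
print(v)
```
[6, 7, 1, 57]
[6, 7, 1, 57]
[6, 7, 1, 57]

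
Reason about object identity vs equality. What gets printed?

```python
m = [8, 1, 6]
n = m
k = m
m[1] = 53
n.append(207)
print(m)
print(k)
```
[8, 53, 6, 207]
[8, 53, 6, 207]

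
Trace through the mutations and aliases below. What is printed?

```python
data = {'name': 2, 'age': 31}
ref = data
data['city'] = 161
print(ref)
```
{'name': 2, 'age': 31, 'city': 161}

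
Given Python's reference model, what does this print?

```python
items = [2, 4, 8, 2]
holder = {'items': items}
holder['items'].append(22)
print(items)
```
[2, 4, 8, 2, 22]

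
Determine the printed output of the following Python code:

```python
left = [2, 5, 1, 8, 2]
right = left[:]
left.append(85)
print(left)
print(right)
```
[2, 5, 1, 8, 2, 85]
[2, 5, 1, 8, 2]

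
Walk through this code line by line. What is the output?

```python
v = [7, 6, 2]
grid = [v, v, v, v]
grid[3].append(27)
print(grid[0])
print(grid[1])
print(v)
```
[7, 6, 2, 27]
[7, 6, 2, 27]
[7, 6, 2, 27]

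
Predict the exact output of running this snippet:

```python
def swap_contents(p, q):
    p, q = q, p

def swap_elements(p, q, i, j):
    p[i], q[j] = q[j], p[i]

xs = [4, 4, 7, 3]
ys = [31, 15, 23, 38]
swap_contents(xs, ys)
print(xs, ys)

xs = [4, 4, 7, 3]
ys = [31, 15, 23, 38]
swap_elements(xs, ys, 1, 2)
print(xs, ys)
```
[4, 4, 7, 3] [31, 15, 23, 38]
[4, 23, 7, 3] [31, 15, 4, 38]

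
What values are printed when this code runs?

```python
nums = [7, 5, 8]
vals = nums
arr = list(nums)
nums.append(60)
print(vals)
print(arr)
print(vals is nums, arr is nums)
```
[7, 5, 8, 60]
[7, 5, 8]
True False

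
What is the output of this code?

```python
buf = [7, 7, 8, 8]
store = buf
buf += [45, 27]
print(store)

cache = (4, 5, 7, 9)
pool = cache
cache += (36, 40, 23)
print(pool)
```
[7, 7, 8, 8, 45, 27]
(4, 5, 7, 9)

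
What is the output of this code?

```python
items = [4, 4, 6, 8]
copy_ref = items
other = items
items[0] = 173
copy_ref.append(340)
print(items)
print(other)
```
[173, 4, 6, 8, 340]
[173, 4, 6, 8, 340]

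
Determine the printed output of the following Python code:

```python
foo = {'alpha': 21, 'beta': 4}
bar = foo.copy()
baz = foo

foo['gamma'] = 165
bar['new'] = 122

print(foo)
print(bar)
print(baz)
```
{'alpha': 21, 'beta': 4, 'gamma': 165}
{'alpha': 21, 'beta': 4, 'new': 122}
{'alpha': 21, 'beta': 4, 'gamma': 165}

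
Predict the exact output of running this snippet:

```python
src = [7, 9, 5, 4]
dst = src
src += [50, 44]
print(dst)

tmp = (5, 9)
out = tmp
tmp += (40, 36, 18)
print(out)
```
[7, 9, 5, 4, 50, 44]
(5, 9)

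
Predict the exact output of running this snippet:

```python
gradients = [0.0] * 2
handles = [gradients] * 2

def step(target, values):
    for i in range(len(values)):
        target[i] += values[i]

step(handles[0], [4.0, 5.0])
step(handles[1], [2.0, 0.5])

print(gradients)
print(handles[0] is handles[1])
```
[6.0, 5.5]
True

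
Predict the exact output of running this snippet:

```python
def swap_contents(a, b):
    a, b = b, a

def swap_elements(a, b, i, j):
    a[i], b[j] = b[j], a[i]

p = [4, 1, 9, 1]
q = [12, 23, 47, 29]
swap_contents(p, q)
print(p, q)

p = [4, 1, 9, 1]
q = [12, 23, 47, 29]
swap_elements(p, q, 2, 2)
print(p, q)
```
[4, 1, 9, 1] [12, 23, 47, 29]
[4, 1, 47, 1] [12, 23, 9, 29]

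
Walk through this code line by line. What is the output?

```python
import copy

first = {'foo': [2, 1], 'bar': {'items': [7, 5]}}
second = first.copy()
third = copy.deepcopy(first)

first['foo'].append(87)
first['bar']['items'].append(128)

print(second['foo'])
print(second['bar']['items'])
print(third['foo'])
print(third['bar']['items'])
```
[2, 1, 87]
[7, 5, 128]
[2, 1]
[7, 5]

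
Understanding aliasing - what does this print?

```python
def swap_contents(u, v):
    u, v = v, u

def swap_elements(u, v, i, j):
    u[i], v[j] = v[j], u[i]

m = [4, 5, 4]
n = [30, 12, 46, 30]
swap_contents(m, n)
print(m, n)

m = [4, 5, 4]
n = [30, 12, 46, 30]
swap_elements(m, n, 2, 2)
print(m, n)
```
[4, 5, 4] [30, 12, 46, 30]
[4, 5, 46] [30, 12, 4, 30]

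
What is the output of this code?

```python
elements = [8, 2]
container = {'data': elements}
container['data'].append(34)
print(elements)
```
[8, 2, 34]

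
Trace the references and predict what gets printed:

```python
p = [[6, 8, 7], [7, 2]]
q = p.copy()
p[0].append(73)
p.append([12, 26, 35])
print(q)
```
[[6, 8, 7, 73], [7, 2]]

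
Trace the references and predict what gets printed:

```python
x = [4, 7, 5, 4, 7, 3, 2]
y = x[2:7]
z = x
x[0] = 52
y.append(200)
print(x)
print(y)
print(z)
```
[52, 7, 5, 4, 7, 3, 2]
[5, 4, 7, 3, 2, 200]
[52, 7, 5, 4, 7, 3, 2]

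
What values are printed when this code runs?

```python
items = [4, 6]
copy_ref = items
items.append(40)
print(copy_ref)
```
[4, 6, 40]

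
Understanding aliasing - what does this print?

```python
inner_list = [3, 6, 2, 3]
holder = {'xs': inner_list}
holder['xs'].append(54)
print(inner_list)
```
[3, 6, 2, 3, 54]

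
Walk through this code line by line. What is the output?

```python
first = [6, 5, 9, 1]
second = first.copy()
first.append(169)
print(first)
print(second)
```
[6, 5, 9, 1, 169]
[6, 5, 9, 1]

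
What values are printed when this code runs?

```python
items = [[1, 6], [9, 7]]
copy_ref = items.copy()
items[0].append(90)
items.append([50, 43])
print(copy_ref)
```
[[1, 6, 90], [9, 7]]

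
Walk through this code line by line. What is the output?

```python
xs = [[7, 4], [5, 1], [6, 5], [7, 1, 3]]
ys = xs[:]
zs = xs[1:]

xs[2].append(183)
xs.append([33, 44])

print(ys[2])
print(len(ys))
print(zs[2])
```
[6, 5, 183]
4
[7, 1, 3]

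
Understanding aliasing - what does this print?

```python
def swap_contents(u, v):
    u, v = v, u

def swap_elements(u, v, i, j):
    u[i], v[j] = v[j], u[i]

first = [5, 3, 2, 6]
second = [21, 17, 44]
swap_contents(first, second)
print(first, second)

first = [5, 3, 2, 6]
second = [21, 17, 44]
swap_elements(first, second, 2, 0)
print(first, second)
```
[5, 3, 2, 6] [21, 17, 44]
[5, 3, 21, 6] [2, 17, 44]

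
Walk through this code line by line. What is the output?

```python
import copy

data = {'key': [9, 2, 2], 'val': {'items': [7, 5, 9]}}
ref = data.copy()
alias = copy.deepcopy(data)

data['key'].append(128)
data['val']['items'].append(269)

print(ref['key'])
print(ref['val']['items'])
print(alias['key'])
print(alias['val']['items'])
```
[9, 2, 2, 128]
[7, 5, 9, 269]
[9, 2, 2]
[7, 5, 9]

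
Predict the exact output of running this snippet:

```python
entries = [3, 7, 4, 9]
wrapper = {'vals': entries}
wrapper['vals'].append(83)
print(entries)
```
[3, 7, 4, 9, 83]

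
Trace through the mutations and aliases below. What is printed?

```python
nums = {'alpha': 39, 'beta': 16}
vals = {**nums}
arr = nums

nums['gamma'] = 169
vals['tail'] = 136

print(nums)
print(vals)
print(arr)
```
{'alpha': 39, 'beta': 16, 'gamma': 169}
{'alpha': 39, 'beta': 16, 'tail': 136}
{'alpha': 39, 'beta': 16, 'gamma': 169}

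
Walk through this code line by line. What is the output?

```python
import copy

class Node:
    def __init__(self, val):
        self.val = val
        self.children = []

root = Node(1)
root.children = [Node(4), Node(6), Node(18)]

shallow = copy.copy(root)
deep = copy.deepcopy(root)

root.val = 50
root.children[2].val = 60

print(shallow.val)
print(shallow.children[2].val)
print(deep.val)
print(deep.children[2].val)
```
1
60
1
18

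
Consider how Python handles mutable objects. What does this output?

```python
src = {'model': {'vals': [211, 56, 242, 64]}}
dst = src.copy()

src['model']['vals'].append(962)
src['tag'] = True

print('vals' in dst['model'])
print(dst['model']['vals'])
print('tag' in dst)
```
True
[211, 56, 242, 64, 962]
False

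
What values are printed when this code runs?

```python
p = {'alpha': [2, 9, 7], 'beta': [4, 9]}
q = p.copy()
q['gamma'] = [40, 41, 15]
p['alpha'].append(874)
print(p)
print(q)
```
{'alpha': [2, 9, 7, 874], 'beta': [4, 9]}
{'alpha': [2, 9, 7, 874], 'beta': [4, 9], 'gamma': [40, 41, 15]}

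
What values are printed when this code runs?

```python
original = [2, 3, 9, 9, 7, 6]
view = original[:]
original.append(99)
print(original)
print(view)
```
[2, 3, 9, 9, 7, 6, 99]
[2, 3, 9, 9, 7, 6]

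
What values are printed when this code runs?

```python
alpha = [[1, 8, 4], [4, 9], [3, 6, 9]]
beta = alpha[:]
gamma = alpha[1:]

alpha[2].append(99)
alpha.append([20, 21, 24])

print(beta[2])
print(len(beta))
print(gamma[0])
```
[3, 6, 9, 99]
3
[4, 9]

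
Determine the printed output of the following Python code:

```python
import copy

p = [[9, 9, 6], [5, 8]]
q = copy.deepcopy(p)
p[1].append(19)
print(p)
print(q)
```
[[9, 9, 6], [5, 8, 19]]
[[9, 9, 6], [5, 8]]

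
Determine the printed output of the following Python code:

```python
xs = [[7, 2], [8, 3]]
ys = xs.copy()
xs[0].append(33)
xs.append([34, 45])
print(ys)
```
[[7, 2, 33], [8, 3]]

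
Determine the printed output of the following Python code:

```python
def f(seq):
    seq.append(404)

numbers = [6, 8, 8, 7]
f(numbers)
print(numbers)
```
[6, 8, 8, 7, 404]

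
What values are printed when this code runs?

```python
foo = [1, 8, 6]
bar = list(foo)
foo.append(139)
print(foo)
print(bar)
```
[1, 8, 6, 139]
[1, 8, 6]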